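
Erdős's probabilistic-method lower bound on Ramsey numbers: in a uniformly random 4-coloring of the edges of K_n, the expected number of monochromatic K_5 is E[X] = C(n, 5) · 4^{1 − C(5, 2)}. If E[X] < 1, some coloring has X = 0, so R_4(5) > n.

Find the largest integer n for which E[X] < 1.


We need C(n, 5) · 4^{1 − 10} < 1, i.e. C(n, 5) < 4^{10 − 1} = 262144.
Check values of n near the boundary:
  n = 31: C(31, 5) = 169911; 169911 < 262144? YES
  n = 32: C(32, 5) = 201376; 201376 < 262144? YES
  n = 33: C(33, 5) = 237336; 237336 < 262144? YES
  n = 34: C(34, 5) = 278256; 278256 < 262144? NO
  n = 35: C(35, 5) = 324632; 324632 < 262144? NO
The largest n with C(n, 5) < 262144 is n = 33 (where E[X] = 29667/32768 ≈ 0.905). Hence R_4(5) > 33, i.e. R_4(5) ≥ 34.

Largest n = 33; hence R_4(5) > 33.


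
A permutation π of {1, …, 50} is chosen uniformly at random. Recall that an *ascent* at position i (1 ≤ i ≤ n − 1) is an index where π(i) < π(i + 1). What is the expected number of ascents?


Write X = Σ X_I over i = 1, …, 49, with X_I the indicator of one ascent.
There are 49 indicators.
For each fixed i, the pair (π(i), π(i+1)) is a uniformly random ordered pair of distinct values from {1, …, 50}; by symmetry P[π(i) < π(i+1)] = 1/2.
By linearity: E[X] = 49 · (1/2) = (50 − 1) · (1/2) = 49/2 ≈ 24.50000.

E[X] = 49/2 = 24.50000.


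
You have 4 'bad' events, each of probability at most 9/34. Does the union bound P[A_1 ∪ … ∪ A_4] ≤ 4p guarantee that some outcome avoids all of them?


Union bound: P[∪_{i=1}^{4} A_i] ≤ Σ_i P[A_i] ≤ 4·p = 4·(9/34) = 18/17.
Numerically: 18/17 ≈ 1.0588235.
Is 18/17 < 1? NO.
Since the bound 18/17 is ≥ 1, the union bound is uninformative here; it does NOT by itself certify existence.

4·p = 18/17 ≈ 1.0588235; existence NOT certified by the union bound.


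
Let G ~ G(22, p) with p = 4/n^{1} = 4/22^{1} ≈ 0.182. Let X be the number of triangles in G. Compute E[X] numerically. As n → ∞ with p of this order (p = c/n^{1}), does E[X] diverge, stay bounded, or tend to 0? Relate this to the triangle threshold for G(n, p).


Number of potential triangles: C(22, 3) = 1540.
Each occurs with probability p³ ≈ (0.182)³ ≈ 6.01052e-03.
By linearity: E[X] = C(22, 3)·p³ ≈ 1540 · 6.01052e-03 ≈ 9.256.
Here α = 1, so p = 4/n is exactly at the triangle threshold p ~ 1/n. Asymptotically E[X] → c³/6 = 4³/6 = 32/3 ≈ 10.667, a bounded constant. In this regime the triangle count is asymptotically Poisson(c³/6).

E[X] ≈ 9.256; in regime p = Θ(1/n^{1}) E[X] stays bounded (at the triangle threshold p ~ 1/n).


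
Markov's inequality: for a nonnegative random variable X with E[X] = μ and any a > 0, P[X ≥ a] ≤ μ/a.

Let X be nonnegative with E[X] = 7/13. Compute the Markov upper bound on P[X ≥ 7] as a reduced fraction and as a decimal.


μ = E[X] = 7/13, a = 7.
Markov: P[X ≥ 7] ≤ μ/a = (7/13)/7 = 1/13.
Numerically: ≈ 0.076923.
(Since a = 7 > μ = 0.538462, the bound 1/13 is < 1 and informative.)

P[X ≥ 7] ≤ 1/13 ≈ 0.076923.


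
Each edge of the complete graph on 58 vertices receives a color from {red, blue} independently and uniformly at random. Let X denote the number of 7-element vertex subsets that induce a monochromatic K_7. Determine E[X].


Let X = Σ_S X_S over the C(58, 7) = 300674088 subsets S of size 7, where X_S = 1 if the K_7 on S is monochromatic.
For a fixed S, the K_7 on S has C(7, 2) = 21 edges. P[all 21 edges red] = (1/2)^21, and likewise for blue, so P[monochromatic] = 2·(1/2)^21 = 2^{1 − 21} = 1/1048576.
Summing: E[X] = C(58, 7) · 2^{1 − 21} = 300674088 · 1/1048576 = 37584261/131072.
Numerically: E[X] ≈ 286.745.

E[X] = C(58,7)·2^(1−C(7,2)) = 37584261/131072 ≈ 286.745.


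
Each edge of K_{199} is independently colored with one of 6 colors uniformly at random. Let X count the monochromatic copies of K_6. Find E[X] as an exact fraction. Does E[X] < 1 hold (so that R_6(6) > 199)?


E[X] = C(199, 6) · 6^{1 − 15} = 79936367511 · 6^{−14} = 79936367511/78364164096.
As a reduced fraction: E[X] = 26645455837/26121388032 ≈ 1.0200628.
Is E[X] < 1? NO.
Since E[X] ≥ 1, the first-moment bound is inconclusive at n = 199; it does NOT by itself certify R_6(6) > 199.

E[X] = 26645455837/26121388032 ≈ 1.0200628; E[X] ≥ 1; first-moment method inconclusive here.


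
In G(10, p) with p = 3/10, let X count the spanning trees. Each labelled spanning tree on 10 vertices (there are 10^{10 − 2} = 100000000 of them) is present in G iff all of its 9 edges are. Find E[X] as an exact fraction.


K_10 has 10^{10 − 2} = 100000000 labelled spanning trees.
For each such spanning tree H, let X_H = 1 if all 9 edges of H are present in G. Then P[X_H = 1] = p^{9} = (3/10)^{9} = 19683/1000000000.
Summing the indicators: E[X] = Σ_H E[X_H] = 100000000 · p^{9} = 100000000 · 19683/1000000000 = 19683/10.
Numerically: E[X] ≈ 1.97e+03.

E[X] = 100000000 · (3/10)^{9} = 19683/10 ≈ 1.97e+03.


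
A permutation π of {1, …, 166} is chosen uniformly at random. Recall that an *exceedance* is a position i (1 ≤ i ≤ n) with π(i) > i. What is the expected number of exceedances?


Write X = Σ_{i=1}^{166} X_i, where X_i = 1_{π(i) > i}.
For each fixed i, π(i) is uniform over {1, …, 166} (marginal of a uniform permutation), so P[π(i) > i] = (n − i)/n. Summing: Σ_{i=1}^{166} (n − i)/n = (0 + 1 + … + 165)/166 = 166(166 − 1)/(2·166) = (166 − 1)/2.
Hence E[X] = Σ_{i=1}^{166} (166 − i)/166 = 165/2 ≈ 82.500000.

E[X] = 165/2 = 82.500000.


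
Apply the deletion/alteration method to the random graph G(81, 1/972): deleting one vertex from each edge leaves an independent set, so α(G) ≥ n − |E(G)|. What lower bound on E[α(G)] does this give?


E[|E(G)|] = C(81, 2)·p = 3240 · (1/972) = 10/3.
E[α(G)] ≥ n − E[|E(G)|] = 81 − 10/3 = 233/3.
Numerically: ≈ 77.6667.
(This is only a lower bound; the true E[α(G)] may be larger.)

E[α(G)] ≥ 233/3 ≈ 77.6667.


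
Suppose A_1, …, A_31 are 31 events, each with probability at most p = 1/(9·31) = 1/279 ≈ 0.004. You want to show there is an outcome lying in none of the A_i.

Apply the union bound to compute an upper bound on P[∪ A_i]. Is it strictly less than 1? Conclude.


Union bound: P[∪_{i=1}^{31} A_i] ≤ Σ_i P[A_i] ≤ 31·p = 31·(1/279) = 1/9.
Numerically: 1/9 ≈ 0.111.
Is 1/9 < 1? YES.
Since P[∪ A_i] ≤ 1/9 < 1, the complement has P[∩ A_i^c] ≥ 1 − 1/9 = 8/9 > 0, so some outcome avoids every A_i.

31·p = 1/9 ≈ 0.111; existence CERTIFIED by the union bound.


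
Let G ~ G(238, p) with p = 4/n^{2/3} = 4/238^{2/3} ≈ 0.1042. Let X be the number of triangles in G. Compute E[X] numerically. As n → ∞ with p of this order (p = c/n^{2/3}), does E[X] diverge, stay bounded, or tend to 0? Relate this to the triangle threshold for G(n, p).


Number of potential triangles: C(238, 3) = 2218636.
Each occurs with probability p³ ≈ (0.1042)³ ≈ 1.129864e-03.
By linearity: E[X] = C(238, 3)·p³ ≈ 2218636 · 1.129864e-03 ≈ 2506.7563.
Since α = 2/3 < 1, p = c/n^{2/3} ≫ 1/n is above the triangle threshold p ~ 1/n. Asymptotically E[X] ~ (c³/6)·n^{3(1−α)} = (4³/6)·n^{1} → ∞; triangles are abundant w.h.p.

E[X] ≈ 2506.7563; in regime p = Θ(1/n^{2/3}) E[X] diverges (above the triangle threshold p ~ 1/n).


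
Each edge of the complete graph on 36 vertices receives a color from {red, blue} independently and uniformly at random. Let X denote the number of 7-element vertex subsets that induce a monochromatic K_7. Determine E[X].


Let X = Σ_S X_S over the C(36, 7) = 8347680 subsets S of size 7, where X_S = 1 if the K_7 on S is monochromatic.
For a fixed S, the K_7 on S has C(7, 2) = 21 edges. P[all 21 edges red] = (1/2)^21, and likewise for blue, so P[monochromatic] = 2·(1/2)^21 = 2^{1 − 21} = 1/1048576.
By linearity: E[X] = C(36, 7) · 2^{1 − 21} = 8347680 · 1/1048576 = 260865/32768.
Numerically: E[X] ≈ 7.9610.

E[X] = C(36,7)·2^(1−C(7,2)) = 260865/32768 ≈ 7.9610.


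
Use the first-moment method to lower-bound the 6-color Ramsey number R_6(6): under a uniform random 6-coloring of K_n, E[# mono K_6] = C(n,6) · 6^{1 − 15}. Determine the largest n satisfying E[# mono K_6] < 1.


We need C(n, 6) · 6^{1 − 15} < 1, i.e. C(n, 6) < 6^{15 − 1} = 78364164096.
Check values of n near the boundary:
  n = 196: C(196, 6) = 72887293024; 72887293024 < 78364164096? YES
  n = 197: C(197, 6) = 75176946208; 75176946208 < 78364164096? YES
  n = 198: C(198, 6) = 77526225777; 77526225777 < 78364164096? YES
  n = 199: C(199, 6) = 79936367511; 79936367511 < 78364164096? NO
  n = 200: C(200, 6) = 82408626300; 82408626300 < 78364164096? NO
  n = 201: C(201, 6) = 84944276340; 84944276340 < 78364164096? NO
The largest n with C(n, 6) < 78364164096 is n = 198 (where E[X] = 25842075259/26121388032 ≈ 0.989). Hence R_6(6) > 198, i.e. R_6(6) ≥ 199.

Largest n = 198; hence R_6(6) > 198.


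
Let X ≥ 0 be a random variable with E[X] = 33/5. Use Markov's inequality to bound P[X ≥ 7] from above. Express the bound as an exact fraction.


μ = E[X] = 33/5, a = 7.
Markov: P[X ≥ 7] ≤ μ/a = (33/5)/7 = 33/35.
Numerically: ≈ 0.942857.
(Since a = 7 > μ = 6.600000, the bound 33/35 is < 1 and informative.)

P[X ≥ 7] ≤ 33/35 ≈ 0.942857.


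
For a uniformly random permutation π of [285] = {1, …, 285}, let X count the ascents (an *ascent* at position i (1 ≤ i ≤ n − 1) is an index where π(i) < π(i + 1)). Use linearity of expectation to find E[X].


Write X = Σ X_I over i = 1, …, 284, with X_I the indicator of one ascent.
There are 284 indicators.
For each fixed i, the pair (π(i), π(i+1)) is a uniformly random ordered pair of distinct values from {1, …, 285}; by symmetry P[π(i) < π(i+1)] = 1/2.
By linearity: E[X] = 284 · (1/2) = (285 − 1) · (1/2) = 142 ≈ 142.000000.

E[X] = 142 = 142.000000.


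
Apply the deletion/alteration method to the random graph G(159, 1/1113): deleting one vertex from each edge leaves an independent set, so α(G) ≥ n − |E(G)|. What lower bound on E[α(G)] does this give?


E[|E(G)|] = C(159, 2)·p = 12561 · (1/1113) = 79/7.
E[α(G)] ≥ n − E[|E(G)|] = 159 − 79/7 = 1034/7.
Numerically: ≈ 147.7143.
(This is only a lower bound; the true E[α(G)] may be larger.)

E[α(G)] ≥ 1034/7 ≈ 147.7143.


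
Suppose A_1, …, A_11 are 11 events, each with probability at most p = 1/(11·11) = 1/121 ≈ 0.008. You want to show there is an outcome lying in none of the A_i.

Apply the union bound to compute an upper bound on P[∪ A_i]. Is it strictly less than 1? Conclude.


Union bound: P[∪_{i=1}^{11} A_i] ≤ Σ_i P[A_i] ≤ 11·p = 11·(1/121) = 1/11.
Numerically: 1/11 ≈ 0.091.
Is 1/11 < 1? YES.
Since P[∪ A_i] ≤ 1/11 < 1, the complement has P[∩ A_i^c] ≥ 1 − 1/11 = 10/11 > 0, so some outcome avoids every A_i.

11·p = 1/11 ≈ 0.091; existence CERTIFIED by the union bound.


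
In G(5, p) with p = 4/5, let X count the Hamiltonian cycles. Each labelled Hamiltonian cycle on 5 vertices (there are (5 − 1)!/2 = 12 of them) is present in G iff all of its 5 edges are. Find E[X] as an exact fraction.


K_5 has (5 − 1)!/2 = 12 labelled Hamiltonian cycles.
For each such Hamiltonian cycle H, let X_H = 1 if all 5 edges of H are present in G. Then P[X_H = 1] = p^{5} = (4/5)^{5} = 1024/3125.
By linearity of expectation: E[X] = Σ_H E[X_H] = 12 · p^{5} = 12 · 1024/3125 = 12288/3125.
Numerically: E[X] ≈ 3.9322.

E[X] = 12 · (4/5)^{5} = 12288/3125 ≈ 3.9322.


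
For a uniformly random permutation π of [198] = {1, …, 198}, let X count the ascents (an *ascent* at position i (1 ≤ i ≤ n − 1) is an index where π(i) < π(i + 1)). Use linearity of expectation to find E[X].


Write X = Σ X_I over i = 1, …, 197, with X_I the indicator of one ascent.
There are 197 indicators.
For each fixed i, the pair (π(i), π(i+1)) is a uniformly random ordered pair of distinct values from {1, …, 198}; by symmetry P[π(i) < π(i+1)] = 1/2.
By linearity: E[X] = 197 · (1/2) = (198 − 1) · (1/2) = 197/2 ≈ 98.500.

E[X] = 197/2 = 98.500.


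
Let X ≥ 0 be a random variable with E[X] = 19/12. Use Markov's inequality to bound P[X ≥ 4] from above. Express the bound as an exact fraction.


μ = E[X] = 19/12, a = 4.
Markov: P[X ≥ 4] ≤ μ/a = (19/12)/4 = 19/48.
Numerically: ≈ 0.39583.
(Since a = 4 > μ = 1.58333, the bound 19/48 is < 1 and informative.)

P[X ≥ 4] ≤ 19/48 ≈ 0.39583.


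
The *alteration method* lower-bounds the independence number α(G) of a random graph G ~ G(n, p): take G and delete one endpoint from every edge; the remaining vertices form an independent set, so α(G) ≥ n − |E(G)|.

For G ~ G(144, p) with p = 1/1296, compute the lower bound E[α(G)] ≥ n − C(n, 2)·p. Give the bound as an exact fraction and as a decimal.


E[|E(G)|] = C(144, 2)·p = 10296 · (1/1296) = 143/18.
E[α(G)] ≥ n − E[|E(G)|] = 144 − 143/18 = 2449/18.
Numerically: ≈ 136.055556.
(This is only a lower bound; the true E[α(G)] may be larger.)

E[α(G)] ≥ 2449/18 ≈ 136.055556.


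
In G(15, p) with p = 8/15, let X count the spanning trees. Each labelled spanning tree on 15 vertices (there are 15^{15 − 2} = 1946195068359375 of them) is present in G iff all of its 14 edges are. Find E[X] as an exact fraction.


K_15 has 15^{15 − 2} = 1946195068359375 labelled spanning trees.
For each such spanning tree H, let X_H = 1 if all 14 edges of H are present in G. Then P[X_H = 1] = p^{14} = (8/15)^{14} = 4398046511104/29192926025390625.
By linearity: E[X] = Σ_H E[X_H] = 1946195068359375 · p^{14} = 1946195068359375 · 4398046511104/29192926025390625 = 4398046511104/15.
Numerically: E[X] ≈ 2.932e+11.

E[X] = 1946195068359375 · (8/15)^{14} = 4398046511104/15 ≈ 2.932e+11.


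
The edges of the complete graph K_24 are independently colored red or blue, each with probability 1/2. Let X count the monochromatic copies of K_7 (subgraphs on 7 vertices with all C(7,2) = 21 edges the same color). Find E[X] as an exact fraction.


Let X = Σ_S X_S over the C(24, 7) = 346104 subsets S of size 7, where X_S = 1 if the K_7 on S is monochromatic.
For a fixed S, the K_7 on S has C(7, 2) = 21 edges. P[all 21 edges red] = (1/2)^21, and likewise for blue, so P[monochromatic] = 2·(1/2)^21 = 2^{1 − 21} = 1/1048576.
By linearity: E[X] = C(24, 7) · 2^{1 − 21} = 346104 · 1/1048576 = 43263/131072.
Numerically: E[X] ≈ 0.3301.

E[X] = C(24,7)·2^(1−C(7,2)) = 43263/131072 ≈ 0.3301.


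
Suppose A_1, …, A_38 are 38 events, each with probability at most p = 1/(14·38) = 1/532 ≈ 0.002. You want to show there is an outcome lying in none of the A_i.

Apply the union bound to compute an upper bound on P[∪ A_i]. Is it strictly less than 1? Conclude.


Union bound: P[∪_{i=1}^{38} A_i] ≤ Σ_i P[A_i] ≤ 38·p = 38·(1/532) = 1/14.
Numerically: 1/14 ≈ 0.071.
Is 1/14 < 1? YES.
Since P[∪ A_i] ≤ 1/14 < 1, the complement has P[∩ A_i^c] ≥ 1 − 1/14 = 13/14 > 0, so some outcome avoids every A_i.

38·p = 1/14 ≈ 0.071; existence CERTIFIED by the union bound.


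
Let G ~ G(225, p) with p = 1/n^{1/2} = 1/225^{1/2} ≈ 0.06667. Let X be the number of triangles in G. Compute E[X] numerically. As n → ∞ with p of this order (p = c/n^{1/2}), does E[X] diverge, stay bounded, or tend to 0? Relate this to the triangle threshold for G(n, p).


Number of potential triangles: C(225, 3) = 1873200.
Each occurs with probability p³ ≈ (0.06667)³ ≈ 2.962963e-04.
By linearity: E[X] = C(225, 3)·p³ ≈ 1873200 · 2.962963e-04 ≈ 555.0222.
Since α = 1/2 < 1, p = c/n^{1/2} ≫ 1/n is above the triangle threshold p ~ 1/n. Asymptotically E[X] ~ (c³/6)·n^{3(1−α)} = (1³/6)·n^{1.5} → ∞; triangles are abundant w.h.p.

E[X] ≈ 555.0222; in regime p = Θ(1/n^{1/2}) E[X] diverges (above the triangle threshold p ~ 1/n).


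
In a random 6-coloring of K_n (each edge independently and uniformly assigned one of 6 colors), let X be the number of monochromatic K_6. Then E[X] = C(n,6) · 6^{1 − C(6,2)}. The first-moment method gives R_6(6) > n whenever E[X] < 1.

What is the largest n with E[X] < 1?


We need C(n, 6) · 6^{1 − 15} < 1, i.e. C(n, 6) < 6^{15 − 1} = 78364164096.
Check values of n near the boundary:
  n = 192: C(192, 6) = 64300886496; 64300886496 < 78364164096? YES
  n = 193: C(193, 6) = 66364016544; 66364016544 < 78364164096? YES
  n = 194: C(194, 6) = 68482017072; 68482017072 < 78364164096? YES
  n = 195: C(195, 6) = 70656049360; 70656049360 < 78364164096? YES
  n = 196: C(196, 6) = 72887293024; 72887293024 < 78364164096? YES
  n = 197: C(197, 6) = 75176946208; 75176946208 < 78364164096? YES
  n = 198: C(198, 6) = 77526225777; 77526225777 < 78364164096? YES
  n = 199: C(199, 6) = 79936367511; 79936367511 < 78364164096? NO
The largest n with C(n, 6) < 78364164096 is n = 198 (where E[X] = 25842075259/26121388032 ≈ 0.9893). Hence R_6(6) > 198, i.e. R_6(6) ≥ 199.

Largest n = 198; hence R_6(6) > 198.


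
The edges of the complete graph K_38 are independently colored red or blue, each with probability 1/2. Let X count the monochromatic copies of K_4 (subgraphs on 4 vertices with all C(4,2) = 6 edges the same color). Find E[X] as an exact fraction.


Let X = Σ_S X_S over the C(38, 4) = 73815 subsets S of size 4, where X_S = 1 if the K_4 on S is monochromatic.
For a fixed S, the K_4 on S has C(4, 2) = 6 edges. P[all 6 edges red] = (1/2)^6, and likewise for blue, so P[monochromatic] = 2·(1/2)^6 = 2^{1 − 6} = 1/32.
Summing: E[X] = C(38, 4) · 2^{1 − 6} = 73815 · 1/32 = 73815/32.
Numerically: E[X] ≈ 2306.718750.

E[X] = C(38,4)·2^(1−C(4,2)) = 73815/32 ≈ 2306.718750.


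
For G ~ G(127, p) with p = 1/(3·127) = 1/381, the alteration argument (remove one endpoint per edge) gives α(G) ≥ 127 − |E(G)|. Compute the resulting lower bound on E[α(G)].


E[|E(G)|] = C(127, 2)·p = 8001 · (1/381) = 21.
E[α(G)] ≥ n − E[|E(G)|] = 127 − 21 = 106.
Numerically: ≈ 106.000000.
(This is only a lower bound; the true E[α(G)] may be larger.)

E[α(G)] ≥ 106 ≈ 106.000000.


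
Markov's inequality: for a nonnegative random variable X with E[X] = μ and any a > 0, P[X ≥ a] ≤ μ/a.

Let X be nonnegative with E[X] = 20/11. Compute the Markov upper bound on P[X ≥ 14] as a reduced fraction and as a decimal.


μ = E[X] = 20/11, a = 14.
Markov: P[X ≥ 14] ≤ μ/a = (20/11)/14 = 10/77.
Numerically: ≈ 0.129870.
(Since a = 14 > μ = 1.818182, the bound 10/77 is < 1 and informative.)

P[X ≥ 14] ≤ 10/77 ≈ 0.129870.


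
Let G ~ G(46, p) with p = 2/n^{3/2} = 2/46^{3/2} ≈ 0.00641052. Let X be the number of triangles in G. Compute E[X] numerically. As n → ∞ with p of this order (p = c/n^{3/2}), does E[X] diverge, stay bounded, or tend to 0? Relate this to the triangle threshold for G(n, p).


Number of potential triangles: C(46, 3) = 15180.
Each occurs with probability p³ ≈ (0.00641052)³ ≈ 2.63438803e-07.
By linearity: E[X] = C(46, 3)·p³ ≈ 15180 · 2.63438803e-07 ≈ 0.003999.
Since α = 3/2 > 1, p = c/n^{3/2} = o(1/n) is below the triangle threshold p ~ 1/n. Asymptotically E[X] ~ (c³/6)·n^{3(1−α)} = (2³/6)·n^{-1.5} → 0, so by Markov's inequality G has no triangles w.h.p.

E[X] ≈ 0.003999; in regime p = Θ(1/n^{3/2}) E[X] tends to 0 (below the triangle threshold p ~ 1/n).


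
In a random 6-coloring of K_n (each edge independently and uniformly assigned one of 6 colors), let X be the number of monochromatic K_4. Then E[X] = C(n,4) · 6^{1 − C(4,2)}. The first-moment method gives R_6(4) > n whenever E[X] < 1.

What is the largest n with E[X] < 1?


We need C(n, 4) · 6^{1 − 6} < 1, i.e. C(n, 4) < 6^{6 − 1} = 7776.
Check values of n near the boundary:
  n = 18: C(18, 4) = 3060; 3060 < 7776? YES
  n = 19: C(19, 4) = 3876; 3876 < 7776? YES
  n = 20: C(20, 4) = 4845; 4845 < 7776? YES
  n = 21: C(21, 4) = 5985; 5985 < 7776? YES
  n = 22: C(22, 4) = 7315; 7315 < 7776? YES
  n = 23: C(23, 4) = 8855; 8855 < 7776? NO
  n = 24: C(24, 4) = 10626; 10626 < 7776? NO
  n = 25: C(25, 4) = 12650; 12650 < 7776? NO
The largest n with C(n, 4) < 7776 is n = 22 (where E[X] = 7315/7776 ≈ 0.94072). Hence R_6(4) > 22, i.e. R_6(4) ≥ 23.

Largest n = 22; hence R_6(4) > 22.


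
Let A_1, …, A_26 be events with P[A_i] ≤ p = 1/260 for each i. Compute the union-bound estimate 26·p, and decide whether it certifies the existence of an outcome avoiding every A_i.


Union bound: P[∪_{i=1}^{26} A_i] ≤ Σ_i P[A_i] ≤ 26·p = 26·(1/260) = 1/10.
Numerically: 1/10 ≈ 0.100000.
Is 1/10 < 1? YES.
Since P[∪ A_i] ≤ 1/10 < 1, the complement has P[∩ A_i^c] ≥ 1 − 1/10 = 9/10 > 0, so some outcome avoids every A_i.

26·p = 1/10 ≈ 0.100000; existence CERTIFIED by the union bound.


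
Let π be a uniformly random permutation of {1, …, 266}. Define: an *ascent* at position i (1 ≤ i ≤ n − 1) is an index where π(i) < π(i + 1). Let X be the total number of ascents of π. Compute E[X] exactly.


Write X = Σ X_I over i = 1, …, 265, with X_I the indicator of one ascent.
There are 265 indicators.
For each fixed i, the pair (π(i), π(i+1)) is a uniformly random ordered pair of distinct values from {1, …, 266}; by symmetry P[π(i) < π(i+1)] = 1/2.
By linearity: E[X] = 265 · (1/2) = (266 − 1) · (1/2) = 265/2 ≈ 132.5000.

E[X] = 265/2 = 132.5000.


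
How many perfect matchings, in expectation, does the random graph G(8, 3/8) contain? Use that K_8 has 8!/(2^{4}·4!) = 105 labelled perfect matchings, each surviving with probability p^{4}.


K_8 has 8!/(2^{4}·4!) = 105 labelled perfect matchings.
For each such perfect matching H, let X_H = 1 if all 4 edges of H are present in G. Then P[X_H = 1] = p^{4} = (3/8)^{4} = 81/4096.
Summing the indicators: E[X] = Σ_H E[X_H] = 105 · p^{4} = 105 · 81/4096 = 8505/4096.
Numerically: E[X] ≈ 2.07642.

E[X] = 105 · (3/8)^{4} = 8505/4096 ≈ 2.07642.


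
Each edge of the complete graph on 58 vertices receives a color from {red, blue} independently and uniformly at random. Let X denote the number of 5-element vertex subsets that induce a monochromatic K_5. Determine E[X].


Let X = Σ_S X_S over the C(58, 5) = 4582116 subsets S of size 5, where X_S = 1 if the K_5 on S is monochromatic.
For a fixed S, the K_5 on S has C(5, 2) = 10 edges. P[all 10 edges red] = (1/2)^10, and likewise for blue, so P[monochromatic] = 2·(1/2)^10 = 2^{1 − 10} = 1/512.
By linearity of expectation: E[X] = C(58, 5) · 2^{1 − 10} = 4582116 · 1/512 = 1145529/128.
Numerically: E[X] ≈ 8949.4453.

E[X] = C(58,5)·2^(1−C(5,2)) = 1145529/128 ≈ 8949.4453.


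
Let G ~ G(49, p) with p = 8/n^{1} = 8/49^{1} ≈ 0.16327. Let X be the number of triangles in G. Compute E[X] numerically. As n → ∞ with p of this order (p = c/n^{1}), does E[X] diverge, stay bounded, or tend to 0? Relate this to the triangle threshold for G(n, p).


Number of potential triangles: C(49, 3) = 18424.
Each occurs with probability p³ ≈ (0.16327)³ ≈ 4.3519282e-03.
By linearity: E[X] = C(49, 3)·p³ ≈ 18424 · 4.3519282e-03 ≈ 80.17993.
Here α = 1, so p = 8/n is exactly at the triangle threshold p ~ 1/n. Asymptotically E[X] → c³/6 = 8³/6 = 256/3 ≈ 85.33333, a bounded constant. In this regime the triangle count is asymptotically Poisson(c³/6).

E[X] ≈ 80.17993; in regime p = Θ(1/n^{1}) E[X] stays bounded (at the triangle threshold p ~ 1/n).


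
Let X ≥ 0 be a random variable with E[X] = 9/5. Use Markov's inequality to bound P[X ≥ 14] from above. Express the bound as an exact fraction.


μ = E[X] = 9/5, a = 14.
Markov: P[X ≥ 14] ≤ μ/a = (9/5)/14 = 9/70.
Numerically: ≈ 0.129.
(Since a = 14 > μ = 1.800, the bound 9/70 is < 1 and informative.)

P[X ≥ 14] ≤ 9/70 ≈ 0.129.


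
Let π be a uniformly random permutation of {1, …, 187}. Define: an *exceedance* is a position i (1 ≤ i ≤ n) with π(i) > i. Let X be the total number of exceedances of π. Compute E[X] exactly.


Write X = Σ_{i=1}^{187} X_i, where X_i = 1_{π(i) > i}.
For each fixed i, π(i) is uniform over {1, …, 187} (marginal of a uniform permutation), so P[π(i) > i] = (n − i)/n. Summing: Σ_{i=1}^{187} (n − i)/n = (0 + 1 + … + 186)/187 = 187(187 − 1)/(2·187) = (187 − 1)/2.
Hence E[X] = Σ_{i=1}^{187} (187 − i)/187 = 93 ≈ 93.000.

E[X] = 93 = 93.000.


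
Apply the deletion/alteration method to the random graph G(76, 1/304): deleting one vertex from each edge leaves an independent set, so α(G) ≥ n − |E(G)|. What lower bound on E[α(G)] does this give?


E[|E(G)|] = C(76, 2)·p = 2850 · (1/304) = 75/8.
E[α(G)] ≥ n − E[|E(G)|] = 76 − 75/8 = 533/8.
Numerically: ≈ 66.6250.
(This is only a lower bound; the true E[α(G)] may be larger.)

E[α(G)] ≥ 533/8 ≈ 66.6250.


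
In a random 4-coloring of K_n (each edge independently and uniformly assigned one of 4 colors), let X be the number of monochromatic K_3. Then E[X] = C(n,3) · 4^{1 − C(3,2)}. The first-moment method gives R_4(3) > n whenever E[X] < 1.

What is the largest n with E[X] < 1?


We need C(n, 3) · 4^{1 − 3} < 1, i.e. C(n, 3) < 4^{3 − 1} = 16.
Check values of n near the boundary:
  n = 3: C(3, 3) = 1; 1 < 16? YES
  n = 4: C(4, 3) = 4; 4 < 16? YES
  n = 5: C(5, 3) = 10; 10 < 16? YES
  n = 6: C(6, 3) = 20; 20 < 16? NO
  n = 7: C(7, 3) = 35; 35 < 16? NO
The largest n with C(n, 3) < 16 is n = 5 (where E[X] = 5/8 ≈ 0.6250000). Hence R_4(3) > 5, i.e. R_4(3) ≥ 6.

Largest n = 5; hence R_4(3) > 5.


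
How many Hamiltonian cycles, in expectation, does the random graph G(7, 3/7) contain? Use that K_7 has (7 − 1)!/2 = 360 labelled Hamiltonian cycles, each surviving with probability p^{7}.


K_7 has (7 − 1)!/2 = 360 labelled Hamiltonian cycles.
For each such Hamiltonian cycle H, let X_H = 1 if all 7 edges of H are present in G. Then P[X_H = 1] = p^{7} = (3/7)^{7} = 2187/823543.
By linearity of expectation: E[X] = Σ_H E[X_H] = 360 · p^{7} = 360 · 2187/823543 = 787320/823543.
Numerically: E[X] ≈ 0.956.

E[X] = 360 · (3/7)^{7} = 787320/823543 ≈ 0.956.


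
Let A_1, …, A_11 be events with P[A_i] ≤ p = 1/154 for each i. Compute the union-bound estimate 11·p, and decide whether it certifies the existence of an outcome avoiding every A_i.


Union bound: P[∪_{i=1}^{11} A_i] ≤ Σ_i P[A_i] ≤ 11·p = 11·(1/154) = 1/14.
Numerically: 1/14 ≈ 0.071429.
Is 1/14 < 1? YES.
Since P[∪ A_i] ≤ 1/14 < 1, the complement has P[∩ A_i^c] ≥ 1 − 1/14 = 13/14 > 0, so some outcome avoids every A_i.

11·p = 1/14 ≈ 0.071429; existence CERTIFIED by the union bound.


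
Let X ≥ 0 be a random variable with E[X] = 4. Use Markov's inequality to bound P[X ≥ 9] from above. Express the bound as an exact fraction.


μ = E[X] = 4, a = 9.
Markov: P[X ≥ 9] ≤ μ/a = (4)/9 = 4/9.
Numerically: ≈ 0.44444.
(Since a = 9 > μ = 4.00000, the bound 4/9 is < 1 and informative.)

P[X ≥ 9] ≤ 4/9 ≈ 0.44444.


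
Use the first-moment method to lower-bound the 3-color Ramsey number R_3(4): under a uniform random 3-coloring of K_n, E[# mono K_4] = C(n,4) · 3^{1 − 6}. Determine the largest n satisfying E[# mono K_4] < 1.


We need C(n, 4) · 3^{1 − 6} < 1, i.e. C(n, 4) < 3^{6 − 1} = 243.
Check values of n near the boundary:
  n = 7: C(7, 4) = 35; 35 < 243? YES
  n = 8: C(8, 4) = 70; 70 < 243? YES
  n = 9: C(9, 4) = 126; 126 < 243? YES
  n = 10: C(10, 4) = 210; 210 < 243? YES
  n = 11: C(11, 4) = 330; 330 < 243? NO
  n = 12: C(12, 4) = 495; 495 < 243? NO
  n = 13: C(13, 4) = 715; 715 < 243? NO
The largest n with C(n, 4) < 243 is n = 10 (where E[X] = 70/81 ≈ 0.864). Hence R_3(4) > 10, i.e. R_3(4) ≥ 11.

Largest n = 10; hence R_3(4) > 10.


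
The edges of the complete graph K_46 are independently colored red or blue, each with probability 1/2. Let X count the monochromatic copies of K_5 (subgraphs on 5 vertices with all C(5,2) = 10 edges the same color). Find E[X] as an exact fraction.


Let X = Σ_S X_S over the C(46, 5) = 1370754 subsets S of size 5, where X_S = 1 if the K_5 on S is monochromatic.
For a fixed S, the K_5 on S has C(5, 2) = 10 edges. P[all 10 edges red] = (1/2)^10, and likewise for blue, so P[monochromatic] = 2·(1/2)^10 = 2^{1 − 10} = 1/512.
Summing: E[X] = C(46, 5) · 2^{1 − 10} = 1370754 · 1/512 = 685377/256.
Numerically: E[X] ≈ 2677.2539.

E[X] = C(46,5)·2^(1−C(5,2)) = 685377/256 ≈ 2677.2539.


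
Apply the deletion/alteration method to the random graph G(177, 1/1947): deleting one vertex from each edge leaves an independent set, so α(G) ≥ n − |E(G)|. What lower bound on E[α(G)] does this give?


E[|E(G)|] = C(177, 2)·p = 15576 · (1/1947) = 8.
E[α(G)] ≥ n − E[|E(G)|] = 177 − 8 = 169.
Numerically: ≈ 169.000000.
(This is only a lower bound; the true E[α(G)] may be larger.)

E[α(G)] ≥ 169 ≈ 169.000000.


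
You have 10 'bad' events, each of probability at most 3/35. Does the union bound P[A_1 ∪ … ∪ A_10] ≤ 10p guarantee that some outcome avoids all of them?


Union bound: P[∪_{i=1}^{10} A_i] ≤ Σ_i P[A_i] ≤ 10·p = 10·(3/35) = 6/7.
Numerically: 6/7 ≈ 0.8571429.
Is 6/7 < 1? YES.
Since P[∪ A_i] ≤ 6/7 < 1, the complement has P[∩ A_i^c] ≥ 1 − 6/7 = 1/7 > 0, so some outcome avoids every A_i.

10·p = 6/7 ≈ 0.8571429; existence CERTIFIED by the union bound.


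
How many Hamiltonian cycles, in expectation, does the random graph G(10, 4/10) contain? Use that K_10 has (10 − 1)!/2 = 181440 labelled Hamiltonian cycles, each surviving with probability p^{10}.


K_10 has (10 − 1)!/2 = 181440 labelled Hamiltonian cycles.
For each such Hamiltonian cycle H, let X_H = 1 if all 10 edges of H are present in G. Then P[X_H = 1] = p^{10} = (2/5)^{10} = 1024/9765625.
By linearity of expectation: E[X] = Σ_H E[X_H] = 181440 · p^{10} = 181440 · 1024/9765625 = 37158912/1953125.
Numerically: E[X] ≈ 19.

E[X] = 181440 · (2/5)^{10} = 37158912/1953125 ≈ 19.


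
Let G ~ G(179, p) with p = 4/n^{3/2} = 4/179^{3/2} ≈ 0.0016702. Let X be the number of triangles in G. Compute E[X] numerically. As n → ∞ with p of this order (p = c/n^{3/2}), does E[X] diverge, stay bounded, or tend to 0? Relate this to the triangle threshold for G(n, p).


Number of potential triangles: C(179, 3) = 939929.
Each occurs with probability p³ ≈ (0.0016702)³ ≈ 4.6595217e-09.
By linearity: E[X] = C(179, 3)·p³ ≈ 939929 · 4.6595217e-09 ≈ 0.00438.
Since α = 3/2 > 1, p = c/n^{3/2} = o(1/n) is below the triangle threshold p ~ 1/n. Asymptotically E[X] ~ (c³/6)·n^{3(1−α)} = (4³/6)·n^{-1.5} → 0, so by Markov's inequality G has no triangles w.h.p.

E[X] ≈ 0.00438; in regime p = Θ(1/n^{3/2}) E[X] tends to 0 (below the triangle threshold p ~ 1/n).


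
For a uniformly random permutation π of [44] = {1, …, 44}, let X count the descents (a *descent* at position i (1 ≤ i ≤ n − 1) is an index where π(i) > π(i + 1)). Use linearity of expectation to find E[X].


Write X = Σ X_I over i = 1, …, 43, with X_I the indicator of one descent.
There are 43 indicators.
For each fixed i, the pair (π(i), π(i+1)) is a uniformly random ordered pair of distinct values from {1, …, 44}; by symmetry P[π(i) > π(i+1)] = 1/2.
By linearity: E[X] = 43 · (1/2) = (44 − 1) · (1/2) = 43/2 ≈ 21.50000.

E[X] = 43/2 = 21.50000.


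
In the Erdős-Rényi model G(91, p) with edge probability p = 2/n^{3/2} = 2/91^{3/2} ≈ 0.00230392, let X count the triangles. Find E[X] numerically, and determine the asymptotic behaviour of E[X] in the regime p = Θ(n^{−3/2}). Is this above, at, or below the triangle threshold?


Number of potential triangles: C(91, 3) = 121485.
Each occurs with probability p³ ≈ (0.00230392)³ ≈ 1.22293598e-08.
By linearity: E[X] = C(91, 3)·p³ ≈ 121485 · 1.22293598e-08 ≈ 0.001486.
Since α = 3/2 > 1, p = c/n^{3/2} = o(1/n) is below the triangle threshold p ~ 1/n. Asymptotically E[X] ~ (c³/6)·n^{3(1−α)} = (2³/6)·n^{-1.5} → 0, so by Markov's inequality G has no triangles w.h.p.

E[X] ≈ 0.001486; in regime p = Θ(1/n^{3/2}) E[X] tends to 0 (below the triangle threshold p ~ 1/n).


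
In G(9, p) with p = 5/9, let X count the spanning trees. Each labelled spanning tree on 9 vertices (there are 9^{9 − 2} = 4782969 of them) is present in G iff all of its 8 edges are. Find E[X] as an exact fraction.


K_9 has 9^{9 − 2} = 4782969 labelled spanning trees.
For each such spanning tree H, let X_H = 1 if all 8 edges of H are present in G. Then P[X_H = 1] = p^{8} = (5/9)^{8} = 390625/43046721.
By linearity of expectation: E[X] = Σ_H E[X_H] = 4782969 · p^{8} = 4782969 · 390625/43046721 = 390625/9.
Numerically: E[X] ≈ 43402.8.

E[X] = 4782969 · (5/9)^{8} = 390625/9 ≈ 43402.8.


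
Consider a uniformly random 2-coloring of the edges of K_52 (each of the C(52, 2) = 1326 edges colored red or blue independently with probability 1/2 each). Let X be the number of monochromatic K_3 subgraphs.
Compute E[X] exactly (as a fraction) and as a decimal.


Let X = Σ_S X_S over the C(52, 3) = 22100 subsets S of size 3, where X_S = 1 if the K_3 on S is monochromatic.
For a fixed S, the K_3 on S has C(3, 2) = 3 edges. P[all 3 edges red] = (1/2)^3, and likewise for blue, so P[monochromatic] = 2·(1/2)^3 = 2^{1 − 3} = 1/4.
By linearity of expectation: E[X] = C(52, 3) · 2^{1 − 3} = 22100 · 1/4 = 5525.
Numerically: E[X] ≈ 5525.000.

E[X] = C(52,3)·2^(1−C(3,2)) = 5525 ≈ 5525.000.


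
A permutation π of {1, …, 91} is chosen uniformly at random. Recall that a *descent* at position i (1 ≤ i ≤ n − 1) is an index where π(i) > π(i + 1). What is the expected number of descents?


Write X = Σ X_I over i = 1, …, 90, with X_I the indicator of one descent.
There are 90 indicators.
For each fixed i, the pair (π(i), π(i+1)) is a uniformly random ordered pair of distinct values from {1, …, 91}; by symmetry P[π(i) > π(i+1)] = 1/2.
By linearity: E[X] = 90 · (1/2) = (91 − 1) · (1/2) = 45 ≈ 45.0000.

E[X] = 45 = 45.0000.


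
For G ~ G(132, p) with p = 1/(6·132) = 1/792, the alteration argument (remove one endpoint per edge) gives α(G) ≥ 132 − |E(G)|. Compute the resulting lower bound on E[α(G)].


E[|E(G)|] = C(132, 2)·p = 8646 · (1/792) = 131/12.
E[α(G)] ≥ n − E[|E(G)|] = 132 − 131/12 = 1453/12.
Numerically: ≈ 121.0833.
(This is only a lower bound; the true E[α(G)] may be larger.)

E[α(G)] ≥ 1453/12 ≈ 121.0833.


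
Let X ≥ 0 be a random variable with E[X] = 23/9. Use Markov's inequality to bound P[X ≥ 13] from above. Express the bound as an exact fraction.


μ = E[X] = 23/9, a = 13.
Markov: P[X ≥ 13] ≤ μ/a = (23/9)/13 = 23/117.
Numerically: ≈ 0.196581.
(Since a = 13 > μ = 2.555556, the bound 23/117 is < 1 and informative.)

P[X ≥ 13] ≤ 23/117 ≈ 0.196581.


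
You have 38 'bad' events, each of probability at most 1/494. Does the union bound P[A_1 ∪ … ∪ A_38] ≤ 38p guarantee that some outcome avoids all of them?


Union bound: P[∪_{i=1}^{38} A_i] ≤ Σ_i P[A_i] ≤ 38·p = 38·(1/494) = 1/13.
Numerically: 1/13 ≈ 0.0769.
Is 1/13 < 1? YES.
Since P[∪ A_i] ≤ 1/13 < 1, the complement has P[∩ A_i^c] ≥ 1 − 1/13 = 12/13 > 0, so some outcome avoids every A_i.

38·p = 1/13 ≈ 0.0769; existence CERTIFIED by the union bound.


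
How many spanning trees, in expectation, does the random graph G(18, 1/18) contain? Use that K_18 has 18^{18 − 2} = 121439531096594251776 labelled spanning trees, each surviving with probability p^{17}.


K_18 has 18^{18 − 2} = 121439531096594251776 labelled spanning trees.
For each such spanning tree H, let X_H = 1 if all 17 edges of H are present in G. Then P[X_H = 1] = p^{17} = (1/18)^{17} = 1/2185911559738696531968.
By linearity of expectation: E[X] = Σ_H E[X_H] = 121439531096594251776 · p^{17} = 121439531096594251776 · 1/2185911559738696531968 = 1/18.
Numerically: E[X] ≈ 0.0555556.

E[X] = 121439531096594251776 · (1/18)^{17} = 1/18 ≈ 0.0555556.


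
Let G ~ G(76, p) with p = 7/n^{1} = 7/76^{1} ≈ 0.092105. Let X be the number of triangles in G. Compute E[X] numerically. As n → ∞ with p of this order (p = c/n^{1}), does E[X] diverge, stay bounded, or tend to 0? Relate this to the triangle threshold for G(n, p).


Number of potential triangles: C(76, 3) = 70300.
Each occurs with probability p³ ≈ (0.092105)³ ≈ 7.8136390e-04.
By linearity: E[X] = C(76, 3)·p³ ≈ 70300 · 7.8136390e-04 ≈ 54.92988.
Here α = 1, so p = 7/n is exactly at the triangle threshold p ~ 1/n. Asymptotically E[X] → c³/6 = 7³/6 = 343/6 ≈ 57.16667, a bounded constant. In this regime the triangle count is asymptotically Poisson(c³/6).

E[X] ≈ 54.92988; in regime p = Θ(1/n^{1}) E[X] stays bounded (at the triangle threshold p ~ 1/n).


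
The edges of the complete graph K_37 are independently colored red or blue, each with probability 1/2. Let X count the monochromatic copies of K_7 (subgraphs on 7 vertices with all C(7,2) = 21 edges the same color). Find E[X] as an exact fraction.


Let X = Σ_S X_S over the C(37, 7) = 10295472 subsets S of size 7, where X_S = 1 if the K_7 on S is monochromatic.
For a fixed S, the K_7 on S has C(7, 2) = 21 edges. P[all 21 edges red] = (1/2)^21, and likewise for blue, so P[monochromatic] = 2·(1/2)^21 = 2^{1 − 21} = 1/1048576.
By linearity of expectation: E[X] = C(37, 7) · 2^{1 − 21} = 10295472 · 1/1048576 = 643467/65536.
Numerically: E[X] ≈ 9.81853.

E[X] = C(37,7)·2^(1−C(7,2)) = 643467/65536 ≈ 9.81853.


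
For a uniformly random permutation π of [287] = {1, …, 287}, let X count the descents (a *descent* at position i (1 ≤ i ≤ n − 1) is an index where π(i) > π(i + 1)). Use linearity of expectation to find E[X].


Write X = Σ X_I over i = 1, …, 286, with X_I the indicator of one descent.
There are 286 indicators.
For each fixed i, the pair (π(i), π(i+1)) is a uniformly random ordered pair of distinct values from {1, …, 287}; by symmetry P[π(i) > π(i+1)] = 1/2.
By linearity: E[X] = 286 · (1/2) = (287 − 1) · (1/2) = 143 ≈ 143.00000.

E[X] = 143 = 143.00000.


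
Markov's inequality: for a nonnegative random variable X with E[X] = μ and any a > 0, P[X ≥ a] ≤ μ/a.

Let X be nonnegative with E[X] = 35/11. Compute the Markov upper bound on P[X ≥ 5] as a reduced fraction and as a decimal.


μ = E[X] = 35/11, a = 5.
Markov: P[X ≥ 5] ≤ μ/a = (35/11)/5 = 7/11.
Numerically: ≈ 0.63636.
(Since a = 5 > μ = 3.18182, the bound 7/11 is < 1 and informative.)

P[X ≥ 5] ≤ 7/11 ≈ 0.63636.


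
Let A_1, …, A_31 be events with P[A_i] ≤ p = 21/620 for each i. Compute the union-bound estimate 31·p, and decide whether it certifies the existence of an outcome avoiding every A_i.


Union bound: P[∪_{i=1}^{31} A_i] ≤ Σ_i P[A_i] ≤ 31·p = 31·(21/620) = 21/20.
Numerically: 21/20 ≈ 1.05000.
Is 21/20 < 1? NO.
Since the bound 21/20 is ≥ 1, the union bound is uninformative here; it does NOT by itself certify existence.

31·p = 21/20 ≈ 1.05000; existence NOT certified by the union bound.


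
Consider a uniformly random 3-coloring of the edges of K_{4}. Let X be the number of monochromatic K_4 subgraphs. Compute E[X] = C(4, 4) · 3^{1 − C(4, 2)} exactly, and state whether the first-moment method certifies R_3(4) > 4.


E[X] = C(4, 4) · 3^{1 − 6} = 1 · 3^{−5} = 1/243.
As a reduced fraction: E[X] = 1/243 ≈ 0.00412.
Is E[X] < 1? YES.
Since E[X] < 1, there exists a 3-coloring of K_{4} with no monochromatic K_4; hence R_3(4) > 4.

E[X] = 1/243 ≈ 0.00412; E[X] < 1, so R_3(4) > 4.


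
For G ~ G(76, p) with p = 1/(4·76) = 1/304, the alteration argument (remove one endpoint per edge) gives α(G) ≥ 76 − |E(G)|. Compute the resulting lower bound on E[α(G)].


E[|E(G)|] = C(76, 2)·p = 2850 · (1/304) = 75/8.
E[α(G)] ≥ n − E[|E(G)|] = 76 − 75/8 = 533/8.
Numerically: ≈ 66.625.
(This is only a lower bound; the true E[α(G)] may be larger.)

E[α(G)] ≥ 533/8 ≈ 66.625.


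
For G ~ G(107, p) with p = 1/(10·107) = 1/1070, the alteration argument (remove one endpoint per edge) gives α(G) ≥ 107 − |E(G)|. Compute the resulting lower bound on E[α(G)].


E[|E(G)|] = C(107, 2)·p = 5671 · (1/1070) = 53/10.
E[α(G)] ≥ n − E[|E(G)|] = 107 − 53/10 = 1017/10.
Numerically: ≈ 101.700.
(This is only a lower bound; the true E[α(G)] may be larger.)

E[α(G)] ≥ 1017/10 ≈ 101.700.
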